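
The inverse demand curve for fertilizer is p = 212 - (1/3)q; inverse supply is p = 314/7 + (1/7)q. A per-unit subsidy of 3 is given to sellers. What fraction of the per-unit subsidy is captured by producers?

Pre-subsidy: 212 - (1/3)q = 314/7 + (1/7)q gives q* = 351 and p* = 95.
With the subsidy, sellers receive ps = pb + 3 for each unit, where pb is the price buyers pay.
On the curves, pb = 212 - (1/3)q and ps = 314/7 + (1/7)q; the wedge ps − pb = 3 gives 314/7 + (1/7)q − (212 - (1/3)q) = 3, so q' = 357.3.
Then pb = 212 − (1/3)·357.3 = 92.9 and ps = 314/7 + (1/7)·357.3 = 95.9.
Buyers' price falls by p* − pb = 95 − 92.9 = 2.1; sellers' price rises by ps − p* = 95.9 − 95 = 0.9.
So producers capture 0.9/3 = 0.3 of each unit of subsidy.

Producer share = 0.3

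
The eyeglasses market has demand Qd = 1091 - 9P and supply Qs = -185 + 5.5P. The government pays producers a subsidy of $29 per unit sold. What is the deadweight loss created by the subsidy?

Pre-subsidy: 1091 - 9P = -185 + 5.5P gives P* = 88, Q* = 299.
With the subsidy, sellers receive Ps = Pb + 29 for each unit, where Pb is the price buyers pay.
Supply in terms of Pb becomes Qs = -185 + 5.5(Pb + 29) = -25.5 + 5.5Pb. Setting this equal to demand: 1091 - 9Pb = -25.5 + 5.5Pb, so Pb = 77.
Sellers receive Ps = 77 + 29 = 106; Q' = 1091 − 9·77 = 398.
The subsidy expands output by 398 − 299 = 99 past the efficient level; on those units the gap between marginal cost and willingness to pay runs from 0 up to 29.
DWL = ½ × 29 × 99 = 1435.5.

Deadweight loss = $1435.5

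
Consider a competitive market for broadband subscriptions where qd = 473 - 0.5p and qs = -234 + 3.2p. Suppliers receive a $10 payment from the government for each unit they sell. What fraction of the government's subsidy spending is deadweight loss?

DWL / government spending = 40/7063

Pre-subsidy: 473 - 0.5p = -234 + 3.2p gives p* = 7070/37, q* = 13966/37.
With the subsidy, sellers receive ps = pb + 10 for each unit, where pb is the price buyers pay.
Supply in terms of pb becomes qs = -234 + 3.2(pb + 10) = -202 + 3.2pb. Setting this equal to demand: 473 - 0.5pb = -202 + 3.2pb, so pb = 6750/37.
Sellers receive ps = 6750/37 + 10 = 7120/37; q' = 473 − 0.5·(6750/37) = 14126/37.
ΔCS = ½(13966/37 + 14126/37)(7070/37 − 6750/37) = 4494720/1369; ΔPS = ½(13966/37 + 14126/37)(7120/37 − 7070/37) = 702300/1369.
Government spending = 10 × 14126/37 = 141260/37.
DWL = ½ × 10 × (14126/37 − 13966/37) = 800/37; fraction = (800/37) / (141260/37) = 40/7063.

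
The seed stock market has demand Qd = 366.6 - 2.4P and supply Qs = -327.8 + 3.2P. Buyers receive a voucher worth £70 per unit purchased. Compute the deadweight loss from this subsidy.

Deadweight loss = £3360

Pre-subsidy: 366.6 - 2.4P = -327.8 + 3.2P gives P* = 124, Q* = 69.
With the rebate, buyers effectively pay Pb = Ps − 70, where Ps is the price sellers receive.
Demand in terms of Ps becomes Qd = 366.6 − 2.4(Ps − 70) = 534.6 - 2.4Ps. Setting this equal to supply: 534.6 - 2.4Ps = -327.8 + 3.2Ps, so Ps = 154.
Buyers pay Pb = 154 − 70 = 84; Q' = -327.8 + 3.2·154 = 165.
The subsidy expands output by 165 − 69 = 96 past the efficient level; on those units the gap between marginal cost and willingness to pay runs from 0 up to 70.
DWL = ½ × 70 × 96 = 3360.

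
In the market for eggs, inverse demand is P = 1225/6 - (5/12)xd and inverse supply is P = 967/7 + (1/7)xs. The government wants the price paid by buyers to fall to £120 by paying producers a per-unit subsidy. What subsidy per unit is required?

Required subsidy s = £47 per unit

At a buyer price of 120, quantity demanded is 490 − 2.4·120 = 202.
Sellers supply 202 only when they receive Ps = 967/7 + (1/7)·202 = 167.
s = Ps − Pb = 167 − 120 = 47.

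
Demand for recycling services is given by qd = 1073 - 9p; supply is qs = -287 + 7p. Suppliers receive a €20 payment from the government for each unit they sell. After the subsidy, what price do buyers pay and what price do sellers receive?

Buyers pay €76.25; sellers receive €96.25

Pre-subsidy: 1073 - 9p = -287 + 7p gives p* = 85, q* = 308.
With the subsidy, sellers receive ps = pb + 20 for each unit, where pb is the price buyers pay.
Supply in terms of pb becomes qs = -287 + 7(pb + 20) = -147 + 7pb. Setting this equal to demand: 1073 - 9pb = -147 + 7pb, so pb = 76.25.
Sellers receive ps = 76.25 + 20 = 96.25; q' = 1073 − 9·76.25 = 386.75.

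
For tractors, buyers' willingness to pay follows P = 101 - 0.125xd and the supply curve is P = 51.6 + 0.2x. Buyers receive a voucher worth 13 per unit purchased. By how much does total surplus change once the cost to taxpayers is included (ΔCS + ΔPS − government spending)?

Net change in total surplus = -260

Pre-subsidy: 101 - 0.125x = 51.6 + 0.2x gives x* = 152 and P* = 82.
With the rebate, buyers effectively pay Pb = Ps − 13, where Ps is the price sellers receive.
On the curves, Pb = 101 - 0.125x and Ps = 51.6 + 0.2x; the wedge Ps − Pb = 13 gives 51.6 + 0.2x − (101 - 0.125x) = 13, so x' = 192.
Then Pb = 101 − 0.125·192 = 77 and Ps = 51.6 + 0.2·192 = 90.
ΔCS = ½(152 + 192)(82 − 77) = 860; ΔPS = ½(152 + 192)(90 − 82) = 1376.
Government spending = 13 × 192 = 2496.
Net change = 860 + 1376 − 2496 = -260. The loss equals the DWL triangle ½·13·40.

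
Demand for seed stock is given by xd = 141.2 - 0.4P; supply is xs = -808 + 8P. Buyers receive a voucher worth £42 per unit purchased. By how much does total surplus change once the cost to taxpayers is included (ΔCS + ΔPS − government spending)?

Pre-subsidy: 141.2 - 0.4P = -808 + 8P gives P* = 113, x* = 96.
With the rebate, buyers effectively pay Pb = Ps − 42, where Ps is the price sellers receive.
Demand in terms of Ps becomes xd = 141.2 − 0.4(Ps − 42) = 158 - 0.4Ps. Setting this equal to supply: 158 - 0.4Ps = -808 + 8Ps, so Ps = 115.
Buyers pay Pb = 115 − 42 = 73; x' = -808 + 8·115 = 112.
ΔCS = ½(96 + 112)(113 − 73) = 4160; ΔPS = ½(96 + 112)(115 − 113) = 208.
Government spending = 42 × 112 = 4704.
Net change = 4160 + 208 − 4704 = -336. The loss equals the DWL triangle ½·42·16.

Net change in total surplus = -£336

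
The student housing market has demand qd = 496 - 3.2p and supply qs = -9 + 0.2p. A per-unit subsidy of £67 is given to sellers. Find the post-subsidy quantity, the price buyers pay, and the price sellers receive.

q' = 2832/85; buyers pay 2458/17; sellers receive 3597/17

Pre-subsidy: 496 - 3.2p = -9 + 0.2p gives p* = 2525/17, q* = 352/17.
With the subsidy, sellers receive ps = pb + 67 for each unit, where pb is the price buyers pay.
Supply in terms of pb becomes qs = -9 + 0.2(pb + 67) = 4.4 + 0.2pb. Setting this equal to demand: 496 - 3.2pb = 4.4 + 0.2pb, so pb = 2458/17.
Sellers receive ps = 2458/17 + 67 = 3597/17; q' = 496 − 3.2·(2458/17) = 2832/85.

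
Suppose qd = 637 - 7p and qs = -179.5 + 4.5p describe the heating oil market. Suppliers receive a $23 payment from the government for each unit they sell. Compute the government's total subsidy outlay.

Pre-subsidy: 637 - 7p = -179.5 + 4.5p gives p* = 71, q* = 140.
With the subsidy, sellers receive ps = pb + 23 for each unit, where pb is the price buyers pay.
Supply in terms of pb becomes qs = -179.5 + 4.5(pb + 23) = -76 + 4.5pb. Setting this equal to demand: 637 - 7pb = -76 + 4.5pb, so pb = 62.
Sellers receive ps = 62 + 23 = 85; q' = 637 − 7·62 = 203.
Government outlay = subsidy × quantity = 23 × 203 = 4669.

Government cost = $4669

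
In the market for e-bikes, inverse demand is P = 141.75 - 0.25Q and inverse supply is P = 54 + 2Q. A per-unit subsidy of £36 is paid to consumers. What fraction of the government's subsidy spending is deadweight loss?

DWL / government spending = 8/55

Pre-subsidy: 141.75 - 0.25Q = 54 + 2Q gives Q* = 39 and P* = 132.
With the rebate, buyers effectively pay Pb = Ps − 36, where Ps is the price sellers receive.
On the curves, Pb = 141.75 - 0.25Q and Ps = 54 + 2Q; the wedge Ps − Pb = 36 gives 54 + 2Q − (141.75 - 0.25Q) = 36, so Q' = 55.
Then Pb = 141.75 − 0.25·55 = 128 and Ps = 54 + 2·55 = 164.
ΔCS = ½(39 + 55)(132 − 128) = 188; ΔPS = ½(39 + 55)(164 − 132) = 1504.
Government spending = 36 × 55 = 1980.
DWL = ½ × 36 × (55 − 39) = 288; fraction = 288 / 1980 = 8/55.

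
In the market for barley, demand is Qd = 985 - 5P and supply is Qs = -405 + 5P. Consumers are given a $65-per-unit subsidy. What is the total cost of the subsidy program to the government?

Pre-subsidy: 985 - 5P = -405 + 5P gives P* = 139, Q* = 290.
With the rebate, buyers effectively pay Pb = Ps − 65, where Ps is the price sellers receive.
Demand in terms of Ps becomes Qd = 985 − 5(Ps − 65) = 1310 - 5Ps. Setting this equal to supply: 1310 - 5Ps = -405 + 5Ps, so Ps = 171.5.
Buyers pay Pb = 171.5 − 65 = 106.5; Q' = -405 + 5·171.5 = 452.5.
Government outlay = subsidy × quantity = 65 × 452.5 = 29412.5.

Government cost = $29412.5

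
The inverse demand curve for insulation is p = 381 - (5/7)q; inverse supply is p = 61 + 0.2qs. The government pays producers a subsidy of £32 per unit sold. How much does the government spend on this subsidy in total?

Government cost = £12320

Pre-subsidy: 381 - (5/7)q = 61 + 0.2q gives q* = 350 and p* = 131.
With the subsidy, sellers receive ps = pb + 32 for each unit, where pb is the price buyers pay.
On the curves, pb = 381 - (5/7)q and ps = 61 + 0.2q; the wedge ps − pb = 32 gives 61 + 0.2q − (381 - (5/7)q) = 32, so q' = 385.
Then pb = 381 − (5/7)·385 = 106 and ps = 61 + 0.2·385 = 138.
Government outlay = subsidy × quantity = 32 × 385 = 12320.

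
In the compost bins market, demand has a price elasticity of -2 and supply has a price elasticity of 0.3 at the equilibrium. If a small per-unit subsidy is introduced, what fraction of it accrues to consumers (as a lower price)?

For a small subsidy around the equilibrium, the benefit split depends on the relative slopes, which at a point are proportional to the elasticities.
Buyer share = εs/(εs + |εd|) = 0.3/(0.3 + 2) = 3/23; seller share = |εd|/(εs + |εd|) = 20/23.

Consumer share = 3/23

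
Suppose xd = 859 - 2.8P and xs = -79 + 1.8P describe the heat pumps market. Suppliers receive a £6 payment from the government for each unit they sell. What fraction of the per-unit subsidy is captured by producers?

Pre-subsidy: 859 - 2.8P = -79 + 1.8P gives P* = 4690/23, x* = 6625/23.
With the subsidy, sellers receive Ps = Pb + 6 for each unit, where Pb is the price buyers pay.
Supply in terms of Pb becomes xs = -79 + 1.8(Pb + 6) = -68.2 + 1.8Pb. Setting this equal to demand: 859 - 2.8Pb = -68.2 + 1.8Pb, so Pb = 4636/23.
Sellers receive Ps = 4636/23 + 6 = 4774/23; x' = 859 − 2.8·(4636/23) = 33881/115.
Buyers' price falls by P* − Pb = 4690/23 − 4636/23 = 54/23; sellers' price rises by Ps − P* = 4774/23 − 4690/23 = 84/23.
So producers capture (84/23)/6 = 14/23 of each unit of subsidy.

Producer share = 14/23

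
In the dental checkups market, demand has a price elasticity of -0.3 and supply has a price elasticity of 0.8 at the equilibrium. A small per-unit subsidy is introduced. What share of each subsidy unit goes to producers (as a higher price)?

Producer share = 3/11

For a small subsidy around the equilibrium, the benefit split depends on the relative slopes, which at a point are proportional to the elasticities.
Buyer share = εs/(εs + |εd|) = 0.8/(0.8 + 0.3) = 8/11; seller share = |εd|/(εs + |εd|) = 3/11.
So producers capture 3/11 of the subsidy.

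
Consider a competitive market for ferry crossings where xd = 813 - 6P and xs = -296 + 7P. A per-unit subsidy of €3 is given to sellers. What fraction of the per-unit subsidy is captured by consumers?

Pre-subsidy: 813 - 6P = -296 + 7P gives P* = 1109/13, x* = 3915/13.
With the subsidy, sellers receive Ps = Pb + 3 for each unit, where Pb is the price buyers pay.
Supply in terms of Pb becomes xs = -296 + 7(Pb + 3) = -275 + 7Pb. Setting this equal to demand: 813 - 6Pb = -275 + 7Pb, so Pb = 1088/13.
Sellers receive Ps = 1088/13 + 3 = 1127/13; x' = 813 − 6·(1088/13) = 4041/13.
Buyers' price falls by P* − Pb = 1109/13 − 1088/13 = 21/13; sellers' price rises by Ps − P* = 1127/13 − 1109/13 = 18/13.
So consumers capture (21/13)/3 = 7/13 of each unit of subsidy.

Consumer share = 7/13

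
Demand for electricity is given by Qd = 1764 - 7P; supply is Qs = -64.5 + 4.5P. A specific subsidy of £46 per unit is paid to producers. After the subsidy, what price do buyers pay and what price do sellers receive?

Buyers pay £141; sellers receive £187

Pre-subsidy: 1764 - 7P = -64.5 + 4.5P gives P* = 159, Q* = 651.
With the subsidy, sellers receive Ps = Pb + 46 for each unit, where Pb is the price buyers pay.
Supply in terms of Pb becomes Qs = -64.5 + 4.5(Pb + 46) = 142.5 + 4.5Pb. Setting this equal to demand: 1764 - 7Pb = 142.5 + 4.5Pb, so Pb = 141.
Sellers receive Ps = 141 + 46 = 187; Q' = 1764 − 7·141 = 777.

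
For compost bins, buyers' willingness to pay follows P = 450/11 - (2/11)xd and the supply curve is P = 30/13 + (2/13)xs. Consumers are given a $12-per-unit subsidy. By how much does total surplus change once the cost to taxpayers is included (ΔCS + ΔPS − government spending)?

Net change in total surplus = -$214.5

Pre-subsidy: 450/11 - (2/11)x = 30/13 + (2/13)x gives x* = 115 and P* = 20.
With the rebate, buyers effectively pay Pb = Ps − 12, where Ps is the price sellers receive.
On the curves, Pb = 450/11 - (2/11)x and Ps = 30/13 + (2/13)x; the wedge Ps − Pb = 12 gives 30/13 + (2/13)x − (450/11 - (2/11)x) = 12, so x' = 150.75.
Then Pb = 450/11 − (2/11)·150.75 = 13.5 and Ps = 30/13 + (2/13)·150.75 = 25.5.
ΔCS = ½(115 + 150.75)(20 − 13.5) = 863.6875; ΔPS = ½(115 + 150.75)(25.5 − 20) = 730.8125.
Government spending = 12 × 150.75 = 1809.
Net change = 863.6875 + 730.8125 − 1809 = -214.5. The loss equals the DWL triangle ½·12·35.75.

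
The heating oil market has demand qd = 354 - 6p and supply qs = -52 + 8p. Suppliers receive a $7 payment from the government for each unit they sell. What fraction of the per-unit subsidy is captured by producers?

Pre-subsidy: 354 - 6p = -52 + 8p gives p* = 29, q* = 180.
With the subsidy, sellers receive ps = pb + 7 for each unit, where pb is the price buyers pay.
Supply in terms of pb becomes qs = -52 + 8(pb + 7) = 4 + 8pb. Setting this equal to demand: 354 - 6pb = 4 + 8pb, so pb = 25.
Sellers receive ps = 25 + 7 = 32; q' = 354 − 6·25 = 204.
Buyers' price falls by p* − pb = 29 − 25 = 4; sellers' price rises by ps − p* = 32 − 29 = 3.
So producers capture 3/7 = 3/7 of each unit of subsidy.

Producer share = 3/7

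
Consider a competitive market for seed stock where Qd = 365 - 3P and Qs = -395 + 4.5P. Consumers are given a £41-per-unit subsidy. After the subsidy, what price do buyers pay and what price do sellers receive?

Buyers pay 1151/15; sellers receive 1766/15

Pre-subsidy: 365 - 3P = -395 + 4.5P gives P* = 304/3, Q* = 61.
With the rebate, buyers effectively pay Pb = Ps − 41, where Ps is the price sellers receive.
Demand in terms of Ps becomes Qd = 365 − 3(Ps − 41) = 488 - 3Ps. Setting this equal to supply: 488 - 3Ps = -395 + 4.5Ps, so Ps = 1766/15.
Buyers pay Pb = 1766/15 − 41 = 1151/15; Q' = -395 + 4.5·(1766/15) = 134.8.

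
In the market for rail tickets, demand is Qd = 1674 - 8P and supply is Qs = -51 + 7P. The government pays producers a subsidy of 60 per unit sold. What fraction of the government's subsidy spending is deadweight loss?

DWL / government spending = 56/489

Pre-subsidy: 1674 - 8P = -51 + 7P gives P* = 115, Q* = 754.
With the subsidy, sellers receive Ps = Pb + 60 for each unit, where Pb is the price buyers pay.
Supply in terms of Pb becomes Qs = -51 + 7(Pb + 60) = 369 + 7Pb. Setting this equal to demand: 1674 - 8Pb = 369 + 7Pb, so Pb = 87.
Sellers receive Ps = 87 + 60 = 147; Q' = 1674 − 8·87 = 978.
ΔCS = ½(754 + 978)(115 − 87) = 24248; ΔPS = ½(754 + 978)(147 − 115) = 27712.
Government spending = 60 × 978 = 58680.
DWL = ½ × 60 × (978 − 754) = 6720; fraction = 6720 / 58680 = 56/489.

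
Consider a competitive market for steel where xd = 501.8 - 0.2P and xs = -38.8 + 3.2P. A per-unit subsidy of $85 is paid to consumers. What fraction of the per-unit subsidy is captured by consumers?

Consumer share = 16/17

Pre-subsidy: 501.8 - 0.2P = -38.8 + 3.2P gives P* = 159, x* = 470.
With the rebate, buyers effectively pay Pb = Ps − 85, where Ps is the price sellers receive.
Demand in terms of Ps becomes xd = 501.8 − 0.2(Ps − 85) = 518.8 - 0.2Ps. Setting this equal to supply: 518.8 - 0.2Ps = -38.8 + 3.2Ps, so Ps = 164.
Buyers pay Pb = 164 − 85 = 79; x' = -38.8 + 3.2·164 = 486.
Buyers' price falls by P* − Pb = 159 − 79 = 80; sellers' price rises by Ps − P* = 164 − 159 = 5.
So consumers capture 80/85 = 16/17 of each unit of subsidy.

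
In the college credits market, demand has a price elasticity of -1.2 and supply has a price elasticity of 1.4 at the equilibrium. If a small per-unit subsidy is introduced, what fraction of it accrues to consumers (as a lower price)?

For a small subsidy around the equilibrium, the benefit split depends on the relative slopes, which at a point are proportional to the elasticities.
Buyer share = εs/(εs + |εd|) = 1.4/(1.4 + 1.2) = 7/13; seller share = |εd|/(εs + |εd|) = 6/13.

Consumer share = 7/13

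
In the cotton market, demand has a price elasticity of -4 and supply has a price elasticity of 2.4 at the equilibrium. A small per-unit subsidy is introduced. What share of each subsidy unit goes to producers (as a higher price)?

Producer share = 0.625

For a small subsidy around the equilibrium, the benefit split depends on the relative slopes, which at a point are proportional to the elasticities.
Buyer share = εs/(εs + |εd|) = 2.4/(2.4 + 4) = 0.375; seller share = |εd|/(εs + |εd|) = 0.625.
So producers capture 0.625 of the subsidy.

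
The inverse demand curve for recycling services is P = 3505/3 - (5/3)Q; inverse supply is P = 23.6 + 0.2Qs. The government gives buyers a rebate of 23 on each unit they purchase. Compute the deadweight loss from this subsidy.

Deadweight loss = 7935/56

Pre-subsidy: 3505/3 - (5/3)Q = 23.6 + 0.2Q gives Q* = 613.25 and P* = 146.25.
With the rebate, buyers effectively pay Pb = Ps − 23, where Ps is the price sellers receive.
On the curves, Pb = 3505/3 - (5/3)Q and Ps = 23.6 + 0.2Q; the wedge Ps − Pb = 23 gives 23.6 + 0.2Q − (3505/3 - (5/3)Q) = 23, so Q' = 4379/7.
Then Pb = 3505/3 − (5/3)·(4379/7) = 880/7 and Ps = 23.6 + 0.2·(4379/7) = 1041/7.
The subsidy expands output by 4379/7 − 613.25 = 345/28 past the efficient level; on those units the gap between marginal cost and willingness to pay runs from 0 up to 23.
DWL = ½ × 23 × 345/28 = 7935/56.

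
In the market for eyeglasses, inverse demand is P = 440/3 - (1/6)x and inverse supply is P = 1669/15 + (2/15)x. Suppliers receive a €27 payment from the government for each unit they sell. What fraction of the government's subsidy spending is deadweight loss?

Pre-subsidy: 440/3 - (1/6)x = 1669/15 + (2/15)x gives x* = 118 and P* = 127.
With the subsidy, sellers receive Ps = Pb + 27 for each unit, where Pb is the price buyers pay.
On the curves, Pb = 440/3 - (1/6)x and Ps = 1669/15 + (2/15)x; the wedge Ps − Pb = 27 gives 1669/15 + (2/15)x − (440/3 - (1/6)x) = 27, so x' = 208.
Then Pb = 440/3 − (1/6)·208 = 112 and Ps = 1669/15 + (2/15)·208 = 139.
ΔCS = ½(118 + 208)(127 − 112) = 2445; ΔPS = ½(118 + 208)(139 − 127) = 1956.
Government spending = 27 × 208 = 5616.
DWL = ½ × 27 × (208 − 118) = 1215; fraction = 1215 / 5616 = 45/208.

DWL / government spending = 45/208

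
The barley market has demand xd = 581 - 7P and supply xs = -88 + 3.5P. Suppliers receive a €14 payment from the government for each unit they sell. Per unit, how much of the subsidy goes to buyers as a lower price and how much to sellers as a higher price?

Buyers gain 14/3 per unit; sellers gain 28/3 per unit

Pre-subsidy: 581 - 7P = -88 + 3.5P gives P* = 446/7, x* = 135.
With the subsidy, sellers receive Ps = Pb + 14 for each unit, where Pb is the price buyers pay.
Supply in terms of Pb becomes xs = -88 + 3.5(Pb + 14) = -39 + 3.5Pb. Setting this equal to demand: 581 - 7Pb = -39 + 3.5Pb, so Pb = 1240/21.
Sellers receive Ps = 1240/21 + 14 = 1534/21; x' = 581 − 7·(1240/21) = 503/3.
Buyers' price falls by P* − Pb = 446/7 − 1240/21 = 14/3; sellers' price rises by Ps − P* = 1534/21 − 446/7 = 28/3.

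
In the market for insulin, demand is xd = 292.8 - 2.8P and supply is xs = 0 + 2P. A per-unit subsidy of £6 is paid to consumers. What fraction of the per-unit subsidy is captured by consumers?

Consumer share = 5/12

Pre-subsidy: 292.8 - 2.8P = 0 + 2P gives P* = 61, x* = 122.
With the rebate, buyers effectively pay Pb = Ps − 6, where Ps is the price sellers receive.
Demand in terms of Ps becomes xd = 292.8 − 2.8(Ps − 6) = 309.6 - 2.8Ps. Setting this equal to supply: 309.6 - 2.8Ps = 0 + 2Ps, so Ps = 64.5.
Buyers pay Pb = 64.5 − 6 = 58.5; x' = 0 + 2·64.5 = 129.
Buyers' price falls by P* − Pb = 61 − 58.5 = 2.5; sellers' price rises by Ps − P* = 64.5 − 61 = 3.5.
So consumers capture 2.5/6 = 5/12 of each unit of subsidy.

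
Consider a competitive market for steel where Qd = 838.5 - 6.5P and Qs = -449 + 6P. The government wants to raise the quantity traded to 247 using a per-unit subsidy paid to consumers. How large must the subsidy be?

At Q = 247, invert demand for the buyer price: Pb = (838.5 − 247)/6.5 = 91; invert supply for the seller price: Ps = (247 − (-449))/6 = 116.
The subsidy must fill the gap: s = Ps − Pb = 116 − 91 = 25.

Required subsidy s = 25 per unit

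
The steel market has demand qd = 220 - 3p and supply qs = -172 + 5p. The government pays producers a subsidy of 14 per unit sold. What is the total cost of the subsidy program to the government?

Government cost = 1389.5

Pre-subsidy: 220 - 3p = -172 + 5p gives p* = 49, q* = 73.
With the subsidy, sellers receive ps = pb + 14 for each unit, where pb is the price buyers pay.
Supply in terms of pb becomes qs = -172 + 5(pb + 14) = -102 + 5pb. Setting this equal to demand: 220 - 3pb = -102 + 5pb, so pb = 40.25.
Sellers receive ps = 40.25 + 14 = 54.25; q' = 220 − 3·40.25 = 99.25.
Government outlay = subsidy × quantity = 14 × 99.25 = 1389.5.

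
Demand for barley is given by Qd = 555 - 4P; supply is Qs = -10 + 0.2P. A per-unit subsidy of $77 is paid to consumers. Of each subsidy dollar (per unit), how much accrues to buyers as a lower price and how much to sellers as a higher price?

Pre-subsidy: 555 - 4P = -10 + 0.2P gives P* = 2825/21, Q* = 355/21.
With the rebate, buyers effectively pay Pb = Ps − 77, where Ps is the price sellers receive.
Demand in terms of Ps becomes Qd = 555 − 4(Ps − 77) = 863 - 4Ps. Setting this equal to supply: 863 - 4Ps = -10 + 0.2Ps, so Ps = 1455/7.
Buyers pay Pb = 1455/7 − 77 = 916/7; Q' = -10 + 0.2·(1455/7) = 221/7.
Buyers' price falls by P* − Pb = 2825/21 − 916/7 = 11/3; sellers' price rises by Ps − P* = 1455/7 − 2825/21 = 220/3.

Buyers gain 11/3 per unit; sellers gain 220/3 per unit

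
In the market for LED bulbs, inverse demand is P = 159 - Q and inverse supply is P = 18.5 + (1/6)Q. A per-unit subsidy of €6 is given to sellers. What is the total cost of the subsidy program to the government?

Government cost = 5274/7

Pre-subsidy: 159 - Q = 18.5 + (1/6)Q gives Q* = 843/7 and P* = 270/7.
With the subsidy, sellers receive Ps = Pb + 6 for each unit, where Pb is the price buyers pay.
On the curves, Pb = 159 - Q and Ps = 18.5 + (1/6)Q; the wedge Ps − Pb = 6 gives 18.5 + (1/6)Q − (159 - Q) = 6, so Q' = 879/7.
Then Pb = 159 − 1·(879/7) = 234/7 and Ps = 18.5 + (1/6)·(879/7) = 276/7.
Government outlay = subsidy × quantity = 6 × 879/7 = 5274/7.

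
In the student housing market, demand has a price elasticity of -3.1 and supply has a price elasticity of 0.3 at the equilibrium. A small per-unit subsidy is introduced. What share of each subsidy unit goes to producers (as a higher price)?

For a small subsidy around the equilibrium, the benefit split depends on the relative slopes, which at a point are proportional to the elasticities.
Buyer share = εs/(εs + |εd|) = 0.3/(0.3 + 3.1) = 3/34; seller share = |εd|/(εs + |εd|) = 31/34.
So producers capture 31/34 of the subsidy.

Producer share = 31/34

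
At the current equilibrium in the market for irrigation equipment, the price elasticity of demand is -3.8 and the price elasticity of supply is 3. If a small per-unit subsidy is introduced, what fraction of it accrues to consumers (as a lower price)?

For a small subsidy around the equilibrium, the benefit split depends on the relative slopes, which at a point are proportional to the elasticities.
Buyer share = εs/(εs + |εd|) = 3/(3 + 3.8) = 15/34; seller share = |εd|/(εs + |εd|) = 19/34.

Consumer share = 15/34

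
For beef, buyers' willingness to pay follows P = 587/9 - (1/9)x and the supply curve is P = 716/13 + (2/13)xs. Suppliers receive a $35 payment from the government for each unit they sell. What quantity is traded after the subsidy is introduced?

x' = 5282/31

Pre-subsidy: 587/9 - (1/9)x = 716/13 + (2/13)x gives x* = 1187/31 and P* = 1890/31.
With the subsidy, sellers receive Ps = Pb + 35 for each unit, where Pb is the price buyers pay.
On the curves, Pb = 587/9 - (1/9)x and Ps = 716/13 + (2/13)x; the wedge Ps − Pb = 35 gives 716/13 + (2/13)x − (587/9 - (1/9)x) = 35, so x' = 5282/31.
Then Pb = 587/9 − (1/9)·(5282/31) = 1435/31 and Ps = 716/13 + (2/13)·(5282/31) = 2520/31.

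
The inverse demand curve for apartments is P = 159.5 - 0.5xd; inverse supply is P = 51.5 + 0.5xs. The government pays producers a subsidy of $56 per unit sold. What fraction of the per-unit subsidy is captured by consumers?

Consumer share = 0.5

Pre-subsidy: 159.5 - 0.5x = 51.5 + 0.5x gives x* = 108 and P* = 105.5.
With the subsidy, sellers receive Ps = Pb + 56 for each unit, where Pb is the price buyers pay.
On the curves, Pb = 159.5 - 0.5x and Ps = 51.5 + 0.5x; the wedge Ps − Pb = 56 gives 51.5 + 0.5x − (159.5 - 0.5x) = 56, so x' = 164.
Then Pb = 159.5 − 0.5·164 = 77.5 and Ps = 51.5 + 0.5·164 = 133.5.
Buyers' price falls by P* − Pb = 105.5 − 77.5 = 28; sellers' price rises by Ps − P* = 133.5 − 105.5 = 28.
So consumers capture 28/56 = 0.5 of each unit of subsidy.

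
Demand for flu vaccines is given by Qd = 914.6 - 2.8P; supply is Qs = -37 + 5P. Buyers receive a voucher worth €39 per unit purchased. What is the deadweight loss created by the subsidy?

Deadweight loss = €1365

Pre-subsidy: 914.6 - 2.8P = -37 + 5P gives P* = 122, Q* = 573.
With the rebate, buyers effectively pay Pb = Ps − 39, where Ps is the price sellers receive.
Demand in terms of Ps becomes Qd = 914.6 − 2.8(Ps − 39) = 1023.8 - 2.8Ps. Setting this equal to supply: 1023.8 - 2.8Ps = -37 + 5Ps, so Ps = 136.
Buyers pay Pb = 136 − 39 = 97; Q' = -37 + 5·136 = 643.
The subsidy expands output by 643 − 573 = 70 past the efficient level; on those units the gap between marginal cost and willingness to pay runs from 0 up to 39.
DWL = ½ × 39 × 70 = 1365.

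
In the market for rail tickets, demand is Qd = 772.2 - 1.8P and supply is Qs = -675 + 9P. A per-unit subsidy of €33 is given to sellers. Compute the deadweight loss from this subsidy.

Deadweight loss = €816.75

Pre-subsidy: 772.2 - 1.8P = -675 + 9P gives P* = 134, Q* = 531.
With the subsidy, sellers receive Ps = Pb + 33 for each unit, where Pb is the price buyers pay.
Supply in terms of Pb becomes Qs = -675 + 9(Pb + 33) = -378 + 9Pb. Setting this equal to demand: 772.2 - 1.8Pb = -378 + 9Pb, so Pb = 106.5.
Sellers receive Ps = 106.5 + 33 = 139.5; Q' = 772.2 − 1.8·106.5 = 580.5.
The subsidy expands output by 580.5 − 531 = 49.5 past the efficient level; on those units the gap between marginal cost and willingness to pay runs from 0 up to 33.
DWL = ½ × 33 × 49.5 = 816.75.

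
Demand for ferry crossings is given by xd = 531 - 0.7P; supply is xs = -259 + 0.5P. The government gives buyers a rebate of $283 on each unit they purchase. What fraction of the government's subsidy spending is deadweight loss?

Pre-subsidy: 531 - 0.7P = -259 + 0.5P gives P* = 1975/3, x* = 421/6.
With the rebate, buyers effectively pay Pb = Ps − 283, where Ps is the price sellers receive.
Demand in terms of Ps becomes xd = 531 − 0.7(Ps − 283) = 729.1 - 0.7Ps. Setting this equal to supply: 729.1 - 0.7Ps = -259 + 0.5Ps, so Ps = 9881/12.
Buyers pay Pb = 9881/12 − 283 = 6485/12; x' = -259 + 0.5·(9881/12) = 3665/24.
ΔCS = ½(421/6 + 3665/24)(1975/3 − 6485/12) = 2522945/192; ΔPS = ½(421/6 + 3665/24)(9881/12 − 1975/3) = 3532123/192.
Government spending = 283 × 3665/24 = 1037195/24.
DWL = ½ × 283 × (3665/24 − 421/6) = 560623/48; fraction = (560623/48) / (1037195/24) = 1981/7330.

DWL / government spending = 1981/7330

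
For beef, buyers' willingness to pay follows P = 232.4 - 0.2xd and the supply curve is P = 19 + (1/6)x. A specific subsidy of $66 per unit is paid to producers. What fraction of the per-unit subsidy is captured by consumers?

Consumer share = 6/11

Pre-subsidy: 232.4 - 0.2x = 19 + (1/6)x gives x* = 582 and P* = 116.
With the subsidy, sellers receive Ps = Pb + 66 for each unit, where Pb is the price buyers pay.
On the curves, Pb = 232.4 - 0.2x and Ps = 19 + (1/6)x; the wedge Ps − Pb = 66 gives 19 + (1/6)x − (232.4 - 0.2x) = 66, so x' = 762.
Then Pb = 232.4 − 0.2·762 = 80 and Ps = 19 + (1/6)·762 = 146.
Buyers' price falls by P* − Pb = 116 − 80 = 36; sellers' price rises by Ps − P* = 146 − 116 = 30.
So consumers capture 36/66 = 6/11 of each unit of subsidy.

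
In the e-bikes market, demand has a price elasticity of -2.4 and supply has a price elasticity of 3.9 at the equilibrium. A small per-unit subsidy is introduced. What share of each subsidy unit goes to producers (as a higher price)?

For a small subsidy around the equilibrium, the benefit split depends on the relative slopes, which at a point are proportional to the elasticities.
Buyer share = εs/(εs + |εd|) = 3.9/(3.9 + 2.4) = 13/21; seller share = |εd|/(εs + |εd|) = 8/21.
So producers capture 8/21 of the subsidy.

Producer share = 8/21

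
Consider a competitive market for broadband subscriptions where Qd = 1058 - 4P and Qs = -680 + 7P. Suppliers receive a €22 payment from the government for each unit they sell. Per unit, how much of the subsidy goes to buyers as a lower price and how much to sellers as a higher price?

Buyers gain €14 per unit; sellers gain €8 per unit

Pre-subsidy: 1058 - 4P = -680 + 7P gives P* = 158, Q* = 426.
With the subsidy, sellers receive Ps = Pb + 22 for each unit, where Pb is the price buyers pay.
Supply in terms of Pb becomes Qs = -680 + 7(Pb + 22) = -526 + 7Pb. Setting this equal to demand: 1058 - 4Pb = -526 + 7Pb, so Pb = 144.
Sellers receive Ps = 144 + 22 = 166; Q' = 1058 − 4·144 = 482.
Buyers' price falls by P* − Pb = 158 − 144 = 14; sellers' price rises by Ps − P* = 166 − 158 = 8.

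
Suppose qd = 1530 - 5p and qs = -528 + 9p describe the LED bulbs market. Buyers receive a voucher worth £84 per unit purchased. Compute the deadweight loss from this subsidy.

Deadweight loss = £11340

Pre-subsidy: 1530 - 5p = -528 + 9p gives p* = 147, q* = 795.
With the rebate, buyers effectively pay pb = ps − 84, where ps is the price sellers receive.
Demand in terms of ps becomes qd = 1530 − 5(ps − 84) = 1950 - 5ps. Setting this equal to supply: 1950 - 5ps = -528 + 9ps, so ps = 177.
Buyers pay pb = 177 − 84 = 93; q' = -528 + 9·177 = 1065.
The subsidy expands output by 1065 − 795 = 270 past the efficient level; on those units the gap between marginal cost and willingness to pay runs from 0 up to 84.
DWL = ½ × 84 × 270 = 11340.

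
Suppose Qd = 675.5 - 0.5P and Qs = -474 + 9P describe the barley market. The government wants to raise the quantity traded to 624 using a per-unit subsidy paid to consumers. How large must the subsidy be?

At Q = 624, invert demand for the buyer price: Pb = (675.5 − 624)/0.5 = 103; invert supply for the seller price: Ps = (624 − (-474))/9 = 122.
The subsidy must fill the gap: s = Ps − Pb = 122 − 103 = 19.

Required subsidy s = 19 per unit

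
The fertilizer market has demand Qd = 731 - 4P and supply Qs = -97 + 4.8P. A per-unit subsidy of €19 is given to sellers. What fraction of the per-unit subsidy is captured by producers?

Pre-subsidy: 731 - 4P = -97 + 4.8P gives P* = 1035/11, Q* = 3901/11.
With the subsidy, sellers receive Ps = Pb + 19 for each unit, where Pb is the price buyers pay.
Supply in terms of Pb becomes Qs = -97 + 4.8(Pb + 19) = -5.8 + 4.8Pb. Setting this equal to demand: 731 - 4Pb = -5.8 + 4.8Pb, so Pb = 921/11.
Sellers receive Ps = 921/11 + 19 = 1130/11; Q' = 731 − 4·(921/11) = 4357/11.
Buyers' price falls by P* − Pb = 1035/11 − 921/11 = 114/11; sellers' price rises by Ps − P* = 1130/11 − 1035/11 = 95/11.
So producers capture (95/11)/19 = 5/11 of each unit of subsidy.

Producer share = 5/11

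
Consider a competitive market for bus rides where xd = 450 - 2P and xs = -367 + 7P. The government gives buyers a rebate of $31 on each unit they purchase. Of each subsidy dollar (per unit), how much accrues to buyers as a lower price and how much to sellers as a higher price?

Buyers gain 217/9 per unit; sellers gain 62/9 per unit

Pre-subsidy: 450 - 2P = -367 + 7P gives P* = 817/9, x* = 2416/9.
With the rebate, buyers effectively pay Pb = Ps − 31, where Ps is the price sellers receive.
Demand in terms of Ps becomes xd = 450 − 2(Ps − 31) = 512 - 2Ps. Setting this equal to supply: 512 - 2Ps = -367 + 7Ps, so Ps = 293/3.
Buyers pay Pb = 293/3 − 31 = 200/3; x' = -367 + 7·(293/3) = 950/3.
Buyers' price falls by P* − Pb = 817/9 − 200/3 = 217/9; sellers' price rises by Ps − P* = 293/3 − 817/9 = 62/9.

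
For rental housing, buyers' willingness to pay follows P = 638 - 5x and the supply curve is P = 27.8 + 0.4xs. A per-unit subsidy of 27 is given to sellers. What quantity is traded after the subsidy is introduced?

x' = 118

Pre-subsidy: 638 - 5x = 27.8 + 0.4x gives x* = 113 and P* = 73.
With the subsidy, sellers receive Ps = Pb + 27 for each unit, where Pb is the price buyers pay.
On the curves, Pb = 638 - 5x and Ps = 27.8 + 0.4x; the wedge Ps − Pb = 27 gives 27.8 + 0.4x − (638 - 5x) = 27, so x' = 118.
Then Pb = 638 − 5·118 = 48 and Ps = 27.8 + 0.4·118 = 75.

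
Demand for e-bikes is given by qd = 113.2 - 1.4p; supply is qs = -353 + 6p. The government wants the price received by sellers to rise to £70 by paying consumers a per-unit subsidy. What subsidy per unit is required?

Required subsidy s = £37 per unit

At a seller price of 70, quantity supplied is -353 + 6·70 = 67.
Buyers absorb 67 only when they pay pb with 113.2 − 1.4·pb = 67, i.e. pb = 33.
s = ps − pb = 70 − 33 = 37.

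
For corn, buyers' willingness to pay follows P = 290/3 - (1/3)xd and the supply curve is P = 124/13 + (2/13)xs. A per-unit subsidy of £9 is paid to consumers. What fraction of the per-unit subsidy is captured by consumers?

Consumer share = 13/19

Pre-subsidy: 290/3 - (1/3)x = 124/13 + (2/13)x gives x* = 3398/19 and P* = 704/19.
With the rebate, buyers effectively pay Pb = Ps − 9, where Ps is the price sellers receive.
On the curves, Pb = 290/3 - (1/3)x and Ps = 124/13 + (2/13)x; the wedge Ps − Pb = 9 gives 124/13 + (2/13)x − (290/3 - (1/3)x) = 9, so x' = 3749/19.
Then Pb = 290/3 − (1/3)·(3749/19) = 587/19 and Ps = 124/13 + (2/13)·(3749/19) = 758/19.
Buyers' price falls by P* − Pb = 704/19 − 587/19 = 117/19; sellers' price rises by Ps − P* = 758/19 − 704/19 = 54/19.
So consumers capture (117/19)/9 = 13/19 of each unit of subsidy.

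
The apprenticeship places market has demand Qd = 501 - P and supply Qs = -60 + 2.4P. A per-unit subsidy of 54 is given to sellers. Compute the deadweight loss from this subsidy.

Deadweight loss = 17496/17

Pre-subsidy: 501 - P = -60 + 2.4P gives P* = 165, Q* = 336.
With the subsidy, sellers receive Ps = Pb + 54 for each unit, where Pb is the price buyers pay.
Supply in terms of Pb becomes Qs = -60 + 2.4(Pb + 54) = 69.6 + 2.4Pb. Setting this equal to demand: 501 - Pb = 69.6 + 2.4Pb, so Pb = 2157/17.
Sellers receive Ps = 2157/17 + 54 = 3075/17; Q' = 501 − 1·(2157/17) = 6360/17.
The subsidy expands output by 6360/17 − 336 = 648/17 past the efficient level; on those units the gap between marginal cost and willingness to pay runs from 0 up to 54.
DWL = ½ × 54 × 648/17 = 17496/17.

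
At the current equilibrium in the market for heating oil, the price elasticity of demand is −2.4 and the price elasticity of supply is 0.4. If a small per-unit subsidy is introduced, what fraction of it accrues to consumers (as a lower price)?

For a small subsidy around the equilibrium, the benefit split depends on the relative slopes, which at a point are proportional to the elasticities.
Buyer share = εs/(εs + |εd|) = 0.4/(0.4 + 2.4) = 1/7; seller share = |εd|/(εs + |εd|) = 6/7.

Consumer share = 1/7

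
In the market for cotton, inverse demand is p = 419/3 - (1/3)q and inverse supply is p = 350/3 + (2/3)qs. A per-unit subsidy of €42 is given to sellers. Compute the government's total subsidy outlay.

Government cost = €2730

Pre-subsidy: 419/3 - (1/3)q = 350/3 + (2/3)q gives q* = 23 and p* = 132.
With the subsidy, sellers receive ps = pb + 42 for each unit, where pb is the price buyers pay.
On the curves, pb = 419/3 - (1/3)q and ps = 350/3 + (2/3)q; the wedge ps − pb = 42 gives 350/3 + (2/3)q − (419/3 - (1/3)q) = 42, so q' = 65.
Then pb = 419/3 − (1/3)·65 = 118 and ps = 350/3 + (2/3)·65 = 160.
Government outlay = subsidy × quantity = 42 × 65 = 2730.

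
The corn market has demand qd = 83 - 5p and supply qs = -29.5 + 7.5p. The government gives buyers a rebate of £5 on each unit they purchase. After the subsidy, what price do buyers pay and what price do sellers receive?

Buyers pay £6; sellers receive £11

Pre-subsidy: 83 - 5p = -29.5 + 7.5p gives p* = 9, q* = 38.
With the rebate, buyers effectively pay pb = ps − 5, where ps is the price sellers receive.
Demand in terms of ps becomes qd = 83 − 5(ps − 5) = 108 - 5ps. Setting this equal to supply: 108 - 5ps = -29.5 + 7.5ps, so ps = 11.
Buyers pay pb = 11 − 5 = 6; q' = -29.5 + 7.5·11 = 53.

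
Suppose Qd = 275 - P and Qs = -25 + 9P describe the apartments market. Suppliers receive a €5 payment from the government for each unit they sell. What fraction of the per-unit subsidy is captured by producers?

Pre-subsidy: 275 - P = -25 + 9P gives P* = 30, Q* = 245.
With the subsidy, sellers receive Ps = Pb + 5 for each unit, where Pb is the price buyers pay.
Supply in terms of Pb becomes Qs = -25 + 9(Pb + 5) = 20 + 9Pb. Setting this equal to demand: 275 - Pb = 20 + 9Pb, so Pb = 25.5.
Sellers receive Ps = 25.5 + 5 = 30.5; Q' = 275 − 1·25.5 = 249.5.
Buyers' price falls by P* − Pb = 30 − 25.5 = 4.5; sellers' price rises by Ps − P* = 30.5 − 30 = 0.5.
So producers capture 0.5/5 = 0.1 of each unit of subsidy.

Producer share = 0.1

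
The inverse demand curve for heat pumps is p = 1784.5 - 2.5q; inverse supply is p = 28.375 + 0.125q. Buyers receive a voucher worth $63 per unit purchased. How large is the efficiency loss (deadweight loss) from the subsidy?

Deadweight loss = $756

Pre-subsidy: 1784.5 - 2.5q = 28.375 + 0.125q gives q* = 669 and p* = 112.
With the rebate, buyers effectively pay pb = ps − 63, where ps is the price sellers receive.
On the curves, pb = 1784.5 - 2.5q and ps = 28.375 + 0.125q; the wedge ps − pb = 63 gives 28.375 + 0.125q − (1784.5 - 2.5q) = 63, so q' = 693.
Then pb = 1784.5 − 2.5·693 = 52 and ps = 28.375 + 0.125·693 = 115.
The subsidy expands output by 693 − 669 = 24 past the efficient level; on those units the gap between marginal cost and willingness to pay runs from 0 up to 63.
DWL = ½ × 63 × 24 = 756.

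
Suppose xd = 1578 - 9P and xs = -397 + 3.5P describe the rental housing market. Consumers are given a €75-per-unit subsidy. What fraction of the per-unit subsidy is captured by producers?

Pre-subsidy: 1578 - 9P = -397 + 3.5P gives P* = 158, x* = 156.
With the rebate, buyers effectively pay Pb = Ps − 75, where Ps is the price sellers receive.
Demand in terms of Ps becomes xd = 1578 − 9(Ps − 75) = 2253 - 9Ps. Setting this equal to supply: 2253 - 9Ps = -397 + 3.5Ps, so Ps = 212.
Buyers pay Pb = 212 − 75 = 137; x' = -397 + 3.5·212 = 345.
Buyers' price falls by P* − Pb = 158 − 137 = 21; sellers' price rises by Ps − P* = 212 − 158 = 54.
So producers capture 54/75 = 0.72 of each unit of subsidy.

Producer share = 0.72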